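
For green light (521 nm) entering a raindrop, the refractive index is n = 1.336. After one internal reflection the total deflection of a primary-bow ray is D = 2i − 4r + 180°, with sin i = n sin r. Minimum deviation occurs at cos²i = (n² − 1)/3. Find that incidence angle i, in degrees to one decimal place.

cos²i = (1.336² − 1)/3 = (1.78490 − 1)/3 = 0.26163.
cos i = 0.51150, so i = 59.236°.

59.2°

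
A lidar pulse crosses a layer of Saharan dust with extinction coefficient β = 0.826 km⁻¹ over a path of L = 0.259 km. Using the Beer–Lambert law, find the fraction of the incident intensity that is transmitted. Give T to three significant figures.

0.807

τ = β·L = 0.826 × 0.259 = 0.2139.
T = exp(−0.2139) = 0.8074.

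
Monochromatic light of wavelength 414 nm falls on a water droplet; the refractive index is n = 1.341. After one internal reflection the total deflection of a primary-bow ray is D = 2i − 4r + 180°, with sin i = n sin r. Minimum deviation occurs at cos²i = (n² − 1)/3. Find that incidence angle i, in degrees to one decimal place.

cos²i = (1.341² − 1)/3 = (1.79828 − 1)/3 = 0.26609.
cos i = 0.51584, so i = 58.946°.

58.9°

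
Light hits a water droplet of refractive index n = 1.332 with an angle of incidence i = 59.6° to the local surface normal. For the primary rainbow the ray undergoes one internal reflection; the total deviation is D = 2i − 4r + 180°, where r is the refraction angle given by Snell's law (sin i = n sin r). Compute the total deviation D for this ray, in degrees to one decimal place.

sin r = sin 59.6° / 1.332 = 0.8625/1.332 = 0.6475; r = 40.36°.
D = 2·59.6° − 4·40.36° + 180° = 119.20° − 161.42° + 180° = 137.78°.

137.8°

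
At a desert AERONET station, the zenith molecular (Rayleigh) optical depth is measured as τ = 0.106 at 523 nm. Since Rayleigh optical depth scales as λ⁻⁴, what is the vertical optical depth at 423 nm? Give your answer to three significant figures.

0.248

τ(423 nm) = τ(523 nm) × (523/423)⁴ = 0.106 × (1.2364)⁴ = 0.106 × 2.3369 = 0.2477.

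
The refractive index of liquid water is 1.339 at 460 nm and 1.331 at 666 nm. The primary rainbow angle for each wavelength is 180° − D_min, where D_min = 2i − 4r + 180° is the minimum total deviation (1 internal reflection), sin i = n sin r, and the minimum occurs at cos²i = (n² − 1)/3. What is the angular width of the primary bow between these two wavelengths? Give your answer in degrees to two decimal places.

At 460 nm (n = 1.339): cos²i = 0.26431 → i = 59.062°, r = 39.834°, D_min = 138.786°, rainbow angle = 41.214°.
At 666 nm (n = 1.331): cos²i = 0.25719 → i = 59.527°, r = 40.356°, D_min = 137.630°, rainbow angle = 42.370°.
Angular width = |41.214° − 42.370°| = 1.156°.

1.16°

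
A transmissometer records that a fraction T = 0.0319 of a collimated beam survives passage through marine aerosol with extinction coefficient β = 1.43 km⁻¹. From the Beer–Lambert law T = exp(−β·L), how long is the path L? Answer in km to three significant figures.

Beer–Lambert: T = exp(−βL) ⇒ L = −ln(T)/β = −ln(0.0319)/1.43 = 3.4451/1.43 = 2.409 km.

2.41 km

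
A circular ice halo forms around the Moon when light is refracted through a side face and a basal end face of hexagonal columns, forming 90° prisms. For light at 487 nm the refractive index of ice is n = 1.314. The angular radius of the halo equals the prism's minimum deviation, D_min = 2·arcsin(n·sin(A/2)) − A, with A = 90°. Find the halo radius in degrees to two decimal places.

46.60°

n·sin(A/2) = 1.314 × sin 45° = 1.314 × 0.7071 = 0.9291.
D_min = 2·arcsin(0.9291) − 90° = 2 × 68.301° − 90° = 46.602°.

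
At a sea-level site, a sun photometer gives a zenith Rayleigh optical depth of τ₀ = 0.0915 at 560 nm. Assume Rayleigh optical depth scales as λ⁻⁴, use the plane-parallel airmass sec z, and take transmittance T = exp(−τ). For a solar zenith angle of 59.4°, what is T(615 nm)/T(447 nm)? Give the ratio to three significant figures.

1.38

Airmass: sec 59.4° = 1.9645.
τ(615 nm) = 0.0915 × (560/615)⁴ × 1.9645 = 0.0915 × 0.6875 × 1.9645 = 0.1236.
τ(447 nm) = 0.0915 × (560/447)⁴ × 1.9645 = 0.0915 × 2.4633 × 1.9645 = 0.4428.
T(615)/T(447) = exp(τ_B − τ_A) = exp(0.3192) = 1.3760.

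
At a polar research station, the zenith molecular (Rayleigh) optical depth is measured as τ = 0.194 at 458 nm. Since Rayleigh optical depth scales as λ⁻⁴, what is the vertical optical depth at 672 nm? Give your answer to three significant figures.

0.0419

τ(672 nm) = τ(458 nm) × (458/672)⁴ = 0.194 × (0.6815)⁴ = 0.194 × 0.2158 = 0.0419.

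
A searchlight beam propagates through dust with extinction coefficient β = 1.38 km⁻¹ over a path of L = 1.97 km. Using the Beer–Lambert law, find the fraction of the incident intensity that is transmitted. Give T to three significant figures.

τ = β·L = 1.38 × 1.97 = 2.7186.
T = exp(−2.7186) = 0.0660.

0.0660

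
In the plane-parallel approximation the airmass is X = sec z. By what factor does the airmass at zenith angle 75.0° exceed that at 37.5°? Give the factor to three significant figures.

X(75.0°)/X(37.5°) = sec 75.0° / sec 37.5° = cos 37.5° / cos 75.0° = 0.7934/0.2588 = 3.0653.

3.07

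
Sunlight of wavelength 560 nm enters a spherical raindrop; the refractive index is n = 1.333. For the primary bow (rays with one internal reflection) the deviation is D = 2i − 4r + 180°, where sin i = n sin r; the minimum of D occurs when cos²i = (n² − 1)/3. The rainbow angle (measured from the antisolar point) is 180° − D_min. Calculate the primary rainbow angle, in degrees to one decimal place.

42.1°

cos²i = (1.77689 − 1)/3 = 0.25896; i = arccos(0.50888) = 59.410°.
sin r = sin 59.410°/1.333 = 0.64579; r = 40.225°.
D_min = 2·59.410° − 4·40.225° + 180° = 137.922°.
Rainbow angle = 180° − D_min = 42.078°.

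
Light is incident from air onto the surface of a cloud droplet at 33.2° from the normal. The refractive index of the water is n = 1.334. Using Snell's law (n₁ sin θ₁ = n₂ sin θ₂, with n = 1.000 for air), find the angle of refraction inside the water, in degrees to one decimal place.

24.2°

Snell: sin θ_r = sin θ_i / n = sin 33.2° / 1.334 = 0.5476 / 1.334 = 0.4105.
θ_r = arcsin(0.4105) = 24.23°.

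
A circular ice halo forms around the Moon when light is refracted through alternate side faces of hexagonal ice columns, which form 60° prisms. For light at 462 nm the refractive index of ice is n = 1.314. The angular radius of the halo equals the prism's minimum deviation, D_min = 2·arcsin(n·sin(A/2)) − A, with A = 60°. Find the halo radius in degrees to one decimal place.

22.1°

n·sin(A/2) = 1.314 × sin 30° = 1.314 × 0.5000 = 0.6570.
D_min = 2·arcsin(0.6570) − 60° = 2 × 41.071° − 60° = 22.143°.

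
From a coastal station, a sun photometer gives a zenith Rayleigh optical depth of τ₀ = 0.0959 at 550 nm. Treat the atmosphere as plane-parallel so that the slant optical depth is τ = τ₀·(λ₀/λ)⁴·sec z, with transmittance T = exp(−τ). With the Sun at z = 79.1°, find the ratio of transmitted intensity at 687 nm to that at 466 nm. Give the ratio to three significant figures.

Airmass: sec 79.1° = 5.2883.
τ(687 nm) = 0.0959 × (550/687)⁴ × 5.2883 = 0.0959 × 0.4108 × 5.2883 = 0.2083.
τ(466 nm) = 0.0959 × (550/466)⁴ × 5.2883 = 0.0959 × 1.9405 × 5.2883 = 0.9841.
T(687)/T(466) = exp(τ_B − τ_A) = exp(0.7758) = 2.1723.

2.17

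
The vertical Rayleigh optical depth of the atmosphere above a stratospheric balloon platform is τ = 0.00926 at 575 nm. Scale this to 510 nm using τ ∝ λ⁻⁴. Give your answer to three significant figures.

0.0150

τ(510 nm) = τ(575 nm) × (575/510)⁴ = 0.00926 × (1.1275)⁴ = 0.00926 × 1.6158 = 0.0150.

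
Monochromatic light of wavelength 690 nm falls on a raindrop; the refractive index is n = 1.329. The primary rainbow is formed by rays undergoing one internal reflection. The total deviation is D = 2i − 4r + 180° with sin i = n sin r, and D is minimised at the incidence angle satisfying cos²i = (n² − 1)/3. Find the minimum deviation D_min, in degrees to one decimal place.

137.3°

cos²i = (1.76624 − 1)/3 = 0.25541; i = arccos(0.50538) = 59.643°.
sin r = sin 59.643°/1.329 = 0.64928; r = 40.487°.
D_min = 2·59.643° − 4·40.487° + 180° = 137.337°.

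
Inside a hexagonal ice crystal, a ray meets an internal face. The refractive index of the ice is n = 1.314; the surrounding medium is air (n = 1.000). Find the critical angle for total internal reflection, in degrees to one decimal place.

49.6°

sin θ_c = n_air / n = 1.000 / 1.314 = 0.7610.
θ_c = arcsin(0.7610) = 49.56°.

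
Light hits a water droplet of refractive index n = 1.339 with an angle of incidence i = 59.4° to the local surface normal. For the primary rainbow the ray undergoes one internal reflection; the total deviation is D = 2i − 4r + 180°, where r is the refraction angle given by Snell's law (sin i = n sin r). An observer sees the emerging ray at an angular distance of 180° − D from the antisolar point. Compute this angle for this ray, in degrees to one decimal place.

41.2°

sin r = sin 59.4° / 1.339 = 0.8607/1.339 = 0.6428; r = 40.00°.
D = 2·59.4° − 4·40.00° + 180° = 118.80° − 160.01° + 180° = 138.79°.
Angle from antisolar point = 180° − D = 41.21°.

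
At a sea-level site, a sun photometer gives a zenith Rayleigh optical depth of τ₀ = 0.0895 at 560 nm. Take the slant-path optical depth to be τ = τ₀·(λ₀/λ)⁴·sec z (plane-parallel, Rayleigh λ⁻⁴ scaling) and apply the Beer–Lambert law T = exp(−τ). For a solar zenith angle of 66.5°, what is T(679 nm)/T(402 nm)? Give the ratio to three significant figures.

2.10

Airmass: sec 66.5° = 2.5078.
τ(679 nm) = 0.0895 × (560/679)⁴ × 2.5078 = 0.0895 × 0.4627 × 2.5078 = 0.1038.
τ(402 nm) = 0.0895 × (560/402)⁴ × 2.5078 = 0.0895 × 3.7657 × 2.5078 = 0.8452.
T(679)/T(402) = exp(τ_B − τ_A) = exp(0.7414) = 2.0988.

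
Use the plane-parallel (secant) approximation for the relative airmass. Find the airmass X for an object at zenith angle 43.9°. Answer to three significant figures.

1.39

X = sec z = 1/cos 43.9° = 1/0.7206 = 1.3878.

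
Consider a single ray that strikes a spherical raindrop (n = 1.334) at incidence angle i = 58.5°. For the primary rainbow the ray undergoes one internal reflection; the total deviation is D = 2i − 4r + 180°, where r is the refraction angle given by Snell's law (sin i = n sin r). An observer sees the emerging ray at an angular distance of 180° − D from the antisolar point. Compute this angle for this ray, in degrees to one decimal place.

sin r = sin 58.5° / 1.334 = 0.8526/1.334 = 0.6392; r = 39.73°.
D = 2·58.5° − 4·39.73° + 180° = 117.00° − 158.92° + 180° = 138.08°.
Angle from antisolar point = 180° − D = 41.92°.

41.9°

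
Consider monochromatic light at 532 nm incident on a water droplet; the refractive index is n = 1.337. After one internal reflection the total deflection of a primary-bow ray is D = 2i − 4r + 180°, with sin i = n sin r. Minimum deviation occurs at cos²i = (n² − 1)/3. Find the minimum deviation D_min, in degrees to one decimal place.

138.5°

cos²i = (1.78757 − 1)/3 = 0.26252; i = arccos(0.51237) = 59.178°.
sin r = sin 59.178°/1.337 = 0.64231; r = 39.964°.
D_min = 2·59.178° − 4·39.964° + 180° = 138.500°.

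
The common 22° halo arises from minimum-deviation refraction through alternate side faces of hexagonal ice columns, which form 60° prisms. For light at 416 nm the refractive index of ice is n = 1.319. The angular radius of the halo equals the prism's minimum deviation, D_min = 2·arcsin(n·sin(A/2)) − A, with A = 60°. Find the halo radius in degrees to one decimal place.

n·sin(A/2) = 1.319 × sin 30° = 1.319 × 0.5000 = 0.6595.
D_min = 2·arcsin(0.6595) − 60° = 2 × 41.262° − 60° = 22.524°.

22.5°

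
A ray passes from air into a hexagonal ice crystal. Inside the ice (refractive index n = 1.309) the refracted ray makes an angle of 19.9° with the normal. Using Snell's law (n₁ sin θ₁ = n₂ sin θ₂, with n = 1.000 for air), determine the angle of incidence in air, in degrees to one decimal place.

Snell: sin θ_i = n · sin θ_r = 1.309 × sin 19.9° = 1.309 × 0.3404 = 0.4456.
θ_i = arcsin(0.4456) = 26.46°.

26.5°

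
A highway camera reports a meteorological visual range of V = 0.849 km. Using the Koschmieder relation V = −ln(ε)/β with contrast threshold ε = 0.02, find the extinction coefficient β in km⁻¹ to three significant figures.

4.61 km⁻¹

β = −ln(0.02) / V = 3.912 / 0.849 = 4.6078 km⁻¹.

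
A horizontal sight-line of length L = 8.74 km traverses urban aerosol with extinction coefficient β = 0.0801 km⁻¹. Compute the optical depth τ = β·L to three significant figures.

0.700

τ = β·L = 0.0801 × 8.74 = 0.7001.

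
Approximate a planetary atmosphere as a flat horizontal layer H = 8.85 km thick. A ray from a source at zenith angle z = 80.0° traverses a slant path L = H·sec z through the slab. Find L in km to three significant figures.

51.0 km

sec z = 1/cos 80.0° = 5.7588.
L = 8.85 × 5.7588 = 50.965 km.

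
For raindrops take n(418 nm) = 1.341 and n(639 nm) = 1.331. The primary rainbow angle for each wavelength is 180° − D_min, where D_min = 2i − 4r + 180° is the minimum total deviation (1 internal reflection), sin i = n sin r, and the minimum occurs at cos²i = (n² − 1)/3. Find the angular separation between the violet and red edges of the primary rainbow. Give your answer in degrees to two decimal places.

1.44°

At 418 nm (n = 1.341): cos²i = 0.26609 → i = 58.946°, r = 39.705°, D_min = 139.071°, rainbow angle = 40.929°.
At 639 nm (n = 1.331): cos²i = 0.25719 → i = 59.527°, r = 40.356°, D_min = 137.630°, rainbow angle = 42.370°.
Angular width = |40.929° − 42.370°| = 1.441°.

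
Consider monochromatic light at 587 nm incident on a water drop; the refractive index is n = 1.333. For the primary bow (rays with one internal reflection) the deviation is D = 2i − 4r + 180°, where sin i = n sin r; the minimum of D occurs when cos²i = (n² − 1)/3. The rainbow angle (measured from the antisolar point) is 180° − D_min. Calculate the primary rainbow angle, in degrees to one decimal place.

cos²i = (1.77689 − 1)/3 = 0.25896; i = arccos(0.50888) = 59.410°.
sin r = sin 59.410°/1.333 = 0.64579; r = 40.225°.
D_min = 2·59.410° − 4·40.225° + 180° = 137.922°.
Rainbow angle = 180° − D_min = 42.078°.

42.1°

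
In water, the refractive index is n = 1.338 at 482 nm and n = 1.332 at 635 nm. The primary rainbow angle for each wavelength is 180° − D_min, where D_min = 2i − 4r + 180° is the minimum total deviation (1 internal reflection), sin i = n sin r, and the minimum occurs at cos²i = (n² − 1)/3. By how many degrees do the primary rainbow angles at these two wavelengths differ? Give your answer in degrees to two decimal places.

At 482 nm (n = 1.338): cos²i = 0.26341 → i = 59.120°, r = 39.899°, D_min = 138.643°, rainbow angle = 41.357°.
At 635 nm (n = 1.332): cos²i = 0.25807 → i = 59.469°, r = 40.290°, D_min = 137.776°, rainbow angle = 42.224°.
Angular width = |41.357° − 42.224°| = 0.867°.

0.87°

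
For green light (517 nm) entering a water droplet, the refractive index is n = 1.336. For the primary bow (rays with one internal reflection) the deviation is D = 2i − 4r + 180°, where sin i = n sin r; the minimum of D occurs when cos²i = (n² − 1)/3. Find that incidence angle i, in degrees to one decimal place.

cos²i = (1.336² − 1)/3 = (1.78490 − 1)/3 = 0.26163.
cos i = 0.51150, so i = 59.236°.

59.2°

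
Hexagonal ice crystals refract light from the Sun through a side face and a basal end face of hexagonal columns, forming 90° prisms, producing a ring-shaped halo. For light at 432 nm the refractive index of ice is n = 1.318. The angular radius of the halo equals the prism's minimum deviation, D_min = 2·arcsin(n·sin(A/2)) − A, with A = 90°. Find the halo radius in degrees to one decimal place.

n·sin(A/2) = 1.318 × sin 45° = 1.318 × 0.7071 = 0.9320.
D_min = 2·arcsin(0.9320) − 90° = 2 × 68.743° − 90° = 47.487°.

47.5°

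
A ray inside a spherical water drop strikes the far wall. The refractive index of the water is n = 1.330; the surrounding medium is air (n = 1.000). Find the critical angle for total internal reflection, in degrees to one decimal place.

sin θ_c = n_air / n = 1.000 / 1.330 = 0.7519.
θ_c = arcsin(0.7519) = 48.75°.

48.8°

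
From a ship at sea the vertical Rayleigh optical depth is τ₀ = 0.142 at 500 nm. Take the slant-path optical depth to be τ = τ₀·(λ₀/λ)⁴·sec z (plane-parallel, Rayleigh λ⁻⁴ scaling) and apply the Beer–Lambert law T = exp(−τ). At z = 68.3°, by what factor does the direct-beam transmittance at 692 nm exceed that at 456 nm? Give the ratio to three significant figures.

Airmass: sec 68.3° = 2.7046.
τ(692 nm) = 0.142 × (500/692)⁴ × 2.7046 = 0.142 × 0.2726 × 2.7046 = 0.1047.
τ(456 nm) = 0.142 × (500/456)⁴ × 2.7046 = 0.142 × 1.4455 × 2.7046 = 0.5551.
T(692)/T(456) = exp(τ_B − τ_A) = exp(0.4505) = 1.5690.

1.57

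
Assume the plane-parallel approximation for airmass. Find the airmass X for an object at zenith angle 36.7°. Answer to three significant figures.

X = sec z = 1/cos 36.7° = 1/0.8018 = 1.2472.

1.25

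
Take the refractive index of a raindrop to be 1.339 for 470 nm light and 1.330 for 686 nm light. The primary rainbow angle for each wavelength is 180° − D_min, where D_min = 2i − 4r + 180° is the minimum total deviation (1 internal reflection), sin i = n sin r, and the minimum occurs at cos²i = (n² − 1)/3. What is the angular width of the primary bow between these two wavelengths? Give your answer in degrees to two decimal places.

1.30°

At 470 nm (n = 1.339): cos²i = 0.26431 → i = 59.062°, r = 39.834°, D_min = 138.786°, rainbow angle = 41.214°.
At 686 nm (n = 1.330): cos²i = 0.25630 → i = 59.585°, r = 40.422°, D_min = 137.484°, rainbow angle = 42.516°.
Angular width = |41.214° − 42.516°| = 1.303°.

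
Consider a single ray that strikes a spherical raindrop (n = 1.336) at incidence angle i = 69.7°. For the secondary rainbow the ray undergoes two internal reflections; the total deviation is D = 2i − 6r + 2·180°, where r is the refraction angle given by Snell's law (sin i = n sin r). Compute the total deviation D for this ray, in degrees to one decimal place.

231.9°

sin r = sin 69.7° / 1.336 = 0.9379/1.336 = 0.7020; r = 44.59°.
D = 2·69.7° − 6·44.59° + 2·180° = 139.40° − 267.53° + 360° = 231.87°.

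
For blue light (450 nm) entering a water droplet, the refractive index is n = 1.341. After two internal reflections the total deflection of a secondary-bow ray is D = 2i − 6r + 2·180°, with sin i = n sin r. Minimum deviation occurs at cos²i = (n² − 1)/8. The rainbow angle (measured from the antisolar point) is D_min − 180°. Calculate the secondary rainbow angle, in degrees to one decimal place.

cos²i = (1.79828 − 1)/8 = 0.09979; i = arccos(0.31589) = 71.586°.
sin r = sin 71.586°/1.341 = 0.70753; r = 45.034°.
D_min = 2·71.586° − 6·45.034° + 360° = 232.966°.
Rainbow angle = D_min − 180° = 52.966°.

53.0°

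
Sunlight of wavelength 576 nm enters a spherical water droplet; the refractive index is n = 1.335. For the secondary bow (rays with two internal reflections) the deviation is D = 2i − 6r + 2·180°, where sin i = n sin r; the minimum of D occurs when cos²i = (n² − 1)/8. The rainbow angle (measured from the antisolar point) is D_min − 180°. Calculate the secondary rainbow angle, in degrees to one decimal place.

cos²i = (1.78222 − 1)/8 = 0.09778; i = arccos(0.31269) = 71.778°.
sin r = sin 71.778°/1.335 = 0.71150; r = 45.357°.
D_min = 2·71.778° − 6·45.357° + 360° = 231.414°.
Rainbow angle = D_min − 180° = 51.414°.

51.4°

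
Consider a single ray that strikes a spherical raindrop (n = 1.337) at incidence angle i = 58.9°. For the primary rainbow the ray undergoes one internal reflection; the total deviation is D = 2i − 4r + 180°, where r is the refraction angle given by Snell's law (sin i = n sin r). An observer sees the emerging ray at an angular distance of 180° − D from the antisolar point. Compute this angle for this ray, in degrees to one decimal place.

sin r = sin 58.9° / 1.337 = 0.8563/1.337 = 0.6404; r = 39.82°.
D = 2·58.9° − 4·39.82° + 180° = 117.80° − 159.30° + 180° = 138.50°.
Angle from antisolar point = 180° − D = 41.50°.

41.5°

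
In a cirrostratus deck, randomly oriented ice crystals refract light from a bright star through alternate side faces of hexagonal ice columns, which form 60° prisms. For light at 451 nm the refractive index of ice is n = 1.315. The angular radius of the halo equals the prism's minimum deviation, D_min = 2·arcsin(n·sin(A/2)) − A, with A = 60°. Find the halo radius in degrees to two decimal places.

22.22°

n·sin(A/2) = 1.315 × sin 30° = 1.315 × 0.5000 = 0.6575.
D_min = 2·arcsin(0.6575) − 60° = 2 × 41.109° − 60° = 22.219°.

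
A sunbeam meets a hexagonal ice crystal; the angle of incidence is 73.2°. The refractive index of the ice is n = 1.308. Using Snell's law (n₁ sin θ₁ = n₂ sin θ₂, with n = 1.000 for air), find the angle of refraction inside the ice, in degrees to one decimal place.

Snell: sin θ_r = sin θ_i / n = sin 73.2° / 1.308 = 0.9573 / 1.308 = 0.7319.
θ_r = arcsin(0.7319) = 47.05°.

47.0°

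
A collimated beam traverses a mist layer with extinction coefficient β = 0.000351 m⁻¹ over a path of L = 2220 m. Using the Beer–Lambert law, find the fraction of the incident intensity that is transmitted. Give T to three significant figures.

τ = β·L = 0.000351 × 2220 = 0.7792.
T = exp(−0.7792) = 0.4588.

0.459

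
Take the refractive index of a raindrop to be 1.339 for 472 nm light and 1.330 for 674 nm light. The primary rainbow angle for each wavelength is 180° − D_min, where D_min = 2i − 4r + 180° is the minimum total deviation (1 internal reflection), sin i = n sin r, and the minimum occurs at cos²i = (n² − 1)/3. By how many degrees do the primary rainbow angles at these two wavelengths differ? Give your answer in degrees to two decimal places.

At 472 nm (n = 1.339): cos²i = 0.26431 → i = 59.062°, r = 39.834°, D_min = 138.786°, rainbow angle = 41.214°.
At 674 nm (n = 1.330): cos²i = 0.25630 → i = 59.585°, r = 40.422°, D_min = 137.484°, rainbow angle = 42.516°.
Angular width = |41.214° − 42.516°| = 1.303°.

1.30°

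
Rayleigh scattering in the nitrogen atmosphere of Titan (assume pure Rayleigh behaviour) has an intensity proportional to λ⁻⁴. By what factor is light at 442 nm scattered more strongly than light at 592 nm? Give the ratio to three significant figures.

3.22

Rayleigh scattering ∝ λ⁻⁴, so the ratio of coefficients is the inverse fourth power of the wavelength ratio.
σ(442)/σ(592) = (592/442)⁴ = (1.3394)⁴ = 3.218.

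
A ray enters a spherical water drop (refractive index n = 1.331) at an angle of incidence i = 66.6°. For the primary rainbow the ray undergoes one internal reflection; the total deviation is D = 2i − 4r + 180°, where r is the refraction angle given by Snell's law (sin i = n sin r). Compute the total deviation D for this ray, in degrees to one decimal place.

sin r = sin 66.6° / 1.331 = 0.9178/1.331 = 0.6895; r = 43.59°.
D = 2·66.6° − 4·43.59° + 180° = 133.20° − 174.37° + 180° = 138.83°.

138.8°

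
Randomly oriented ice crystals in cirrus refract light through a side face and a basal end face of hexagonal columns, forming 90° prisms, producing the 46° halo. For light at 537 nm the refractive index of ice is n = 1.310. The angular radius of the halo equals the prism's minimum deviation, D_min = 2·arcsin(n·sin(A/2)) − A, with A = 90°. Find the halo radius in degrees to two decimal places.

45.73°

n·sin(A/2) = 1.310 × sin 45° = 1.310 × 0.7071 = 0.9263.
D_min = 2·arcsin(0.9263) − 90° = 2 × 67.867° − 90° = 45.733°.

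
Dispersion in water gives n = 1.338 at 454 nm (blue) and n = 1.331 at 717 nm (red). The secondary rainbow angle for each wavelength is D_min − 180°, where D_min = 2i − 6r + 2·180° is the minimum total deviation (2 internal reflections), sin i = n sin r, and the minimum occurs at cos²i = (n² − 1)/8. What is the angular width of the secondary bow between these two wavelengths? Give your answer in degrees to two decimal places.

1.83°

At 454 nm (n = 1.338): cos²i = 0.09878 → i = 71.682°, r = 45.195°, D_min = 232.193°, rainbow angle = 52.193°.
At 717 nm (n = 1.331): cos²i = 0.09645 → i = 71.907°, r = 45.575°, D_min = 230.365°, rainbow angle = 50.365°.
Angular width = |52.193° − 50.365°| = 1.828°.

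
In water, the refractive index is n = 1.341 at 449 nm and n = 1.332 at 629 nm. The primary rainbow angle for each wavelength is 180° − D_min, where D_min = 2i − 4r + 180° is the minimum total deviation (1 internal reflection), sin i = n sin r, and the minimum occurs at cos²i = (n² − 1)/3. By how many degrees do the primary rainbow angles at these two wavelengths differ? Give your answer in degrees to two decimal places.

At 449 nm (n = 1.341): cos²i = 0.26609 → i = 58.946°, r = 39.705°, D_min = 139.071°, rainbow angle = 40.929°.
At 629 nm (n = 1.332): cos²i = 0.25807 → i = 59.469°, r = 40.290°, D_min = 137.776°, rainbow angle = 42.224°.
Angular width = |40.929° − 42.224°| = 1.295°.

1.29°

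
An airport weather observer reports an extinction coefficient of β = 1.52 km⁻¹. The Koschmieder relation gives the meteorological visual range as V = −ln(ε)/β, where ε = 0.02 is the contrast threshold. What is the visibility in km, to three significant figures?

2.57 km

V = −ln(0.02) / 1.52 = 3.912 / 1.52 = 2.5737 km.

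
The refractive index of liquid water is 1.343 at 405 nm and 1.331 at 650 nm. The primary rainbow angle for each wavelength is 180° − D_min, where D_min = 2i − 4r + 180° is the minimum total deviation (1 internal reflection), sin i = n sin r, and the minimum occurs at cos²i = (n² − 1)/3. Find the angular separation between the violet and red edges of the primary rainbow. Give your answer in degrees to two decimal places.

1.72°

At 405 nm (n = 1.343): cos²i = 0.26788 → i = 58.830°, r = 39.577°, D_min = 139.354°, rainbow angle = 40.646°.
At 650 nm (n = 1.331): cos²i = 0.25719 → i = 59.527°, r = 40.356°, D_min = 137.630°, rainbow angle = 42.370°.
Angular width = |40.646° − 42.370°| = 1.724°.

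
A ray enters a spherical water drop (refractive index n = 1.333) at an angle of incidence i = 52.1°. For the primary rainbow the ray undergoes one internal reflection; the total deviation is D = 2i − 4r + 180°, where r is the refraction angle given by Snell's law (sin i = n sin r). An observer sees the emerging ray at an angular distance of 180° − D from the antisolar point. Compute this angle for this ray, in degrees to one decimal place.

sin r = sin 52.1° / 1.333 = 0.7891/1.333 = 0.5920; r = 36.30°.
D = 2·52.1° − 4·36.30° + 180° = 104.20° − 145.19° + 180° = 139.01°.
Angle from antisolar point = 180° − D = 40.99°.

41.0°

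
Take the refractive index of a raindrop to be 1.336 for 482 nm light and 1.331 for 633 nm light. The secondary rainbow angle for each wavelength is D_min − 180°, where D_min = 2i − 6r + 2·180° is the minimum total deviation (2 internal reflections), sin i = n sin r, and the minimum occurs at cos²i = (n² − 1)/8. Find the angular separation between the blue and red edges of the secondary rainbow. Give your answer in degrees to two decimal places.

At 482 nm (n = 1.336): cos²i = 0.09811 → i = 71.746°, r = 45.303°, D_min = 231.674°, rainbow angle = 51.674°.
At 633 nm (n = 1.331): cos²i = 0.09645 → i = 71.907°, r = 45.575°, D_min = 230.365°, rainbow angle = 50.365°.
Angular width = |51.674° − 50.365°| = 1.309°.

1.31°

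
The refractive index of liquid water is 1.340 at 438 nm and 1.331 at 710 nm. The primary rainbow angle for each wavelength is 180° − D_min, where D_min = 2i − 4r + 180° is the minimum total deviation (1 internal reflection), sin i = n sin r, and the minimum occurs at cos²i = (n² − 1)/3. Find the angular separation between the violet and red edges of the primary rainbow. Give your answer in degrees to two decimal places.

At 438 nm (n = 1.340): cos²i = 0.26520 → i = 59.004°, r = 39.770°, D_min = 138.929°, rainbow angle = 41.071°.
At 710 nm (n = 1.331): cos²i = 0.25719 → i = 59.527°, r = 40.356°, D_min = 137.630°, rainbow angle = 42.370°.
Angular width = |41.071° − 42.370°| = 1.299°.

1.30°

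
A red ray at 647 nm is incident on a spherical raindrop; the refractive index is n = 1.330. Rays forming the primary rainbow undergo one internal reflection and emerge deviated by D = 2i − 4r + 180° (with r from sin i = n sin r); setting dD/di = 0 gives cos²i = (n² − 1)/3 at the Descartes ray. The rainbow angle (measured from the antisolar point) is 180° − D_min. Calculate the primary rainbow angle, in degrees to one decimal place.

cos²i = (1.76890 − 1)/3 = 0.25630; i = arccos(0.50626) = 59.585°.
sin r = sin 59.585°/1.330 = 0.64841; r = 40.422°.
D_min = 2·59.585° − 4·40.422° + 180° = 137.484°.
Rainbow angle = 180° − D_min = 42.516°.

42.5°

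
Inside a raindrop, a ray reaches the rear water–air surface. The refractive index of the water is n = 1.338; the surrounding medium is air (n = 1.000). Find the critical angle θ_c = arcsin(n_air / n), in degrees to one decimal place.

48.4°

sin θ_c = n_air / n = 1.000 / 1.338 = 0.7474.
θ_c = arcsin(0.7474) = 48.36°.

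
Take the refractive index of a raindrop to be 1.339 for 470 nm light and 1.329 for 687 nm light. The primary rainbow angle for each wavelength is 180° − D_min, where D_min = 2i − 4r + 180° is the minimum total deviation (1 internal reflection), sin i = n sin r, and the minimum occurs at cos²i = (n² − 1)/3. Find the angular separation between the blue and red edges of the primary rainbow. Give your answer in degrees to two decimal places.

1.45°

At 470 nm (n = 1.339): cos²i = 0.26431 → i = 59.062°, r = 39.834°, D_min = 138.786°, rainbow angle = 41.214°.
At 687 nm (n = 1.329): cos²i = 0.25541 → i = 59.643°, r = 40.487°, D_min = 137.337°, rainbow angle = 42.663°.
Angular width = |41.214° − 42.663°| = 1.450°.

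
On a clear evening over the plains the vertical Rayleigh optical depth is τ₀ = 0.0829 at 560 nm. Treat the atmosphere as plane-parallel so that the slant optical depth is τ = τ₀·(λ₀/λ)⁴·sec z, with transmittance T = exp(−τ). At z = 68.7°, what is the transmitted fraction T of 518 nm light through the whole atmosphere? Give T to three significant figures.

sec 68.7° = 2.7529.
τ = 0.0829 × (560/518)⁴ × 2.7529 = 0.0829 × 1.3659 × 2.7529 = 0.3117.
T = exp(−0.3117) = 0.7322.

0.732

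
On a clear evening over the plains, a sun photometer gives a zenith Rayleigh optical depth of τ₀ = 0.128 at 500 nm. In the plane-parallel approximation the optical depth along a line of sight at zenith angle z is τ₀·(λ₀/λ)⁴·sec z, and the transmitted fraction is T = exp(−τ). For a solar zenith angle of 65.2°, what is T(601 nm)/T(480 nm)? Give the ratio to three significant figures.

Airmass: sec 65.2° = 2.3841.
τ(601 nm) = 0.128 × (500/601)⁴ × 2.3841 = 0.128 × 0.4791 × 2.3841 = 0.1462.
τ(480 nm) = 0.128 × (500/480)⁴ × 2.3841 = 0.128 × 1.1774 × 2.3841 = 0.3593.
T(601)/T(480) = exp(τ_B − τ_A) = exp(0.2131) = 1.2375.

1.24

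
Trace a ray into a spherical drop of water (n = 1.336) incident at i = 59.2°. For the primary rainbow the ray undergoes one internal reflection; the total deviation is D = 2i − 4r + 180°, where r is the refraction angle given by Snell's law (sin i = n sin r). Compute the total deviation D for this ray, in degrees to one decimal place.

sin r = sin 59.2° / 1.336 = 0.8590/1.336 = 0.6429; r = 40.01°.
D = 2·59.2° − 4·40.01° + 180° = 118.40° − 160.04° + 180° = 138.36°.

138.4°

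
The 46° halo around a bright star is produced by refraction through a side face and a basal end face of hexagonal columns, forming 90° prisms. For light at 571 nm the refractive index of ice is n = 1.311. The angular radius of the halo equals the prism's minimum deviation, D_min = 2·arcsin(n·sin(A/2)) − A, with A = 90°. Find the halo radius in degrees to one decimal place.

n·sin(A/2) = 1.311 × sin 45° = 1.311 × 0.7071 = 0.9270.
D_min = 2·arcsin(0.9270) − 90° = 2 × 67.974° − 90° = 45.949°.

45.9°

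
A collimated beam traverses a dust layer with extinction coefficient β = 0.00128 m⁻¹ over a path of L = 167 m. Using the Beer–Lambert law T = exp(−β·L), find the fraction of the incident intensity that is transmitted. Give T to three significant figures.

τ = β·L = 0.00128 × 167 = 0.2138.
T = exp(−0.2138) = 0.8075.

0.808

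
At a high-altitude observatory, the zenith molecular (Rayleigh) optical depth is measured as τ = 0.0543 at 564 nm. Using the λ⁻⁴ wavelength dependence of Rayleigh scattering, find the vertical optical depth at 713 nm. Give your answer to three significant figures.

0.0213

τ(713 nm) = τ(564 nm) × (564/713)⁴ = 0.0543 × (0.7910)⁴ = 0.0543 × 0.3915 = 0.0213.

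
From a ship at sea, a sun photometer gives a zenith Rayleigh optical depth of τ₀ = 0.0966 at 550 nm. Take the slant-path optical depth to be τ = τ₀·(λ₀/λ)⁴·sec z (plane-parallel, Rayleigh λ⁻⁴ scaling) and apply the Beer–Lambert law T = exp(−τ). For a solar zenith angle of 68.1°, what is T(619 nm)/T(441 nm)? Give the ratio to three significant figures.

Airmass: sec 68.1° = 2.6811.
τ(619 nm) = 0.0966 × (550/619)⁴ × 2.6811 = 0.0966 × 0.6233 × 2.6811 = 0.1614.
τ(441 nm) = 0.0966 × (550/441)⁴ × 2.6811 = 0.0966 × 2.4193 × 2.6811 = 0.6266.
T(619)/T(441) = exp(τ_B − τ_A) = exp(0.4652) = 1.5923.

1.59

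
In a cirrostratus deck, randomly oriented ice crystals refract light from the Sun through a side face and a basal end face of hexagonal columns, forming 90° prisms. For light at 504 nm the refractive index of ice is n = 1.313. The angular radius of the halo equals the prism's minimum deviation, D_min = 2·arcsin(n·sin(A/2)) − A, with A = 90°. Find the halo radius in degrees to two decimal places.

46.38°

n·sin(A/2) = 1.313 × sin 45° = 1.313 × 0.7071 = 0.9284.
D_min = 2·arcsin(0.9284) − 90° = 2 × 68.192° − 90° = 46.383°.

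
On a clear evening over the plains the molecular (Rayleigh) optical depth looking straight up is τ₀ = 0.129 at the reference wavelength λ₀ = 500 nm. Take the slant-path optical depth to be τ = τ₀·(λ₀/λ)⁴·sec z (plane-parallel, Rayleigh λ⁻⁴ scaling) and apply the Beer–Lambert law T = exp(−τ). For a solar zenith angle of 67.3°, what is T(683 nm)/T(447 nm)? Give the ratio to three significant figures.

Airmass: sec 67.3° = 2.5913.
τ(683 nm) = 0.129 × (500/683)⁴ × 2.5913 = 0.129 × 0.2872 × 2.5913 = 0.0960.
τ(447 nm) = 0.129 × (500/447)⁴ × 2.5913 = 0.129 × 1.5655 × 2.5913 = 0.5233.
T(683)/T(447) = exp(τ_B − τ_A) = exp(0.4273) = 1.5331.

1.53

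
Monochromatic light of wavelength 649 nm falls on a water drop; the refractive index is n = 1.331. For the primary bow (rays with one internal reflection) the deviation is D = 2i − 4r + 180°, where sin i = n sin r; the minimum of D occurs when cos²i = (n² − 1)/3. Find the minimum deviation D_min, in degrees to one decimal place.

cos²i = (1.77156 − 1)/3 = 0.25719; i = arccos(0.50714) = 59.527°.
sin r = sin 59.527°/1.331 = 0.64753; r = 40.356°.
D_min = 2·59.527° − 4·40.356° + 180° = 137.630°.

137.6°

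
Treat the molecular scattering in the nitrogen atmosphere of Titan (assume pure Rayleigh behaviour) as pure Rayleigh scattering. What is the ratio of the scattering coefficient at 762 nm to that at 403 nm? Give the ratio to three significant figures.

Rayleigh scattering ∝ λ⁻⁴, so the ratio of coefficients is the inverse fourth power of the wavelength ratio.
σ(762)/σ(403) = (403/762)⁴ = (0.5289)⁴ = 0.07823.

0.0782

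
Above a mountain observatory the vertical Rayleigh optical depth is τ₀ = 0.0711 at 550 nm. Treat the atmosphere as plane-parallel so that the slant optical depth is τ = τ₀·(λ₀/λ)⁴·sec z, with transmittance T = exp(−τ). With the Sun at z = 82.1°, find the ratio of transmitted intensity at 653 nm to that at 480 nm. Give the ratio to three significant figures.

Airmass: sec 82.1° = 7.2757.
τ(653 nm) = 0.0711 × (550/653)⁴ × 7.2757 = 0.0711 × 0.5033 × 7.2757 = 0.2603.
τ(480 nm) = 0.0711 × (550/480)⁴ × 7.2757 = 0.0711 × 1.7238 × 7.2757 = 0.8917.
T(653)/T(480) = exp(τ_B − τ_A) = exp(0.6314) = 1.8802.

1.88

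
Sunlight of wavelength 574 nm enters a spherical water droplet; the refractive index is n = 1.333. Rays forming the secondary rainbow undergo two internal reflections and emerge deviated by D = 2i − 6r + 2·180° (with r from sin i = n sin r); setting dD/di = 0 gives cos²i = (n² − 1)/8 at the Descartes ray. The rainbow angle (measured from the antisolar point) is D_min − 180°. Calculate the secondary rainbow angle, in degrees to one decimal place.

50.9°

cos²i = (1.77689 − 1)/8 = 0.09711; i = arccos(0.31163) = 71.843°.
sin r = sin 71.843°/1.333 = 0.71283; r = 45.466°.
D_min = 2·71.843° − 6·45.466° + 360° = 230.891°.
Rainbow angle = D_min − 180° = 50.891°.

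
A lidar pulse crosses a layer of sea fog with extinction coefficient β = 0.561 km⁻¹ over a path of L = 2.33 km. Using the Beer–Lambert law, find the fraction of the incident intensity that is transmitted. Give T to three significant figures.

0.271

τ = β·L = 0.561 × 2.33 = 1.3071.
T = exp(−1.3071) = 0.2706.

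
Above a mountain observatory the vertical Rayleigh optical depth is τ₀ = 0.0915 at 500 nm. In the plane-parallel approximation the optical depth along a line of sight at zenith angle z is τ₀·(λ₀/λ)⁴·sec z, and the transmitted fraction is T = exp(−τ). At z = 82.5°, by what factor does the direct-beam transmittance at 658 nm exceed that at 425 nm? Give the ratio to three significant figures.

Airmass: sec 82.5° = 7.6613.
τ(658 nm) = 0.0915 × (500/658)⁴ × 7.6613 = 0.0915 × 0.3334 × 7.6613 = 0.2337.
τ(425 nm) = 0.0915 × (500/425)⁴ × 7.6613 = 0.0915 × 1.9157 × 7.6613 = 1.3429.
T(658)/T(425) = exp(τ_B − τ_A) = exp(1.1092) = 3.0319.

3.03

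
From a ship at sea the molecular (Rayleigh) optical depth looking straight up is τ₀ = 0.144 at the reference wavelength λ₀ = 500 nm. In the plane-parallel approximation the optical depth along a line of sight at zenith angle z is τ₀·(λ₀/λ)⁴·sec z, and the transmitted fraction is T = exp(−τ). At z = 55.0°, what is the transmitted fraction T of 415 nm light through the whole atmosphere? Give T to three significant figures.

0.589

sec 55.0° = 1.7434.
τ = 0.144 × (500/415)⁴ × 1.7434 = 0.144 × 2.1071 × 1.7434 = 0.5290.
T = exp(−0.5290) = 0.5892.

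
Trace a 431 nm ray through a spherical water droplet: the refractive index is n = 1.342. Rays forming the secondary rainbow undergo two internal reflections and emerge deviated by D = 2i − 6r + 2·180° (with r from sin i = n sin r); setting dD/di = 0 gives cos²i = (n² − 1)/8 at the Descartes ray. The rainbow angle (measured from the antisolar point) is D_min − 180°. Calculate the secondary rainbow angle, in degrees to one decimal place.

53.2°

cos²i = (1.80096 − 1)/8 = 0.10012; i = arccos(0.31642) = 71.554°.
sin r = sin 71.554°/1.342 = 0.70687; r = 44.981°.
D_min = 2·71.554° − 6·44.981° + 360° = 233.222°.
Rainbow angle = D_min − 180° = 53.222°.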